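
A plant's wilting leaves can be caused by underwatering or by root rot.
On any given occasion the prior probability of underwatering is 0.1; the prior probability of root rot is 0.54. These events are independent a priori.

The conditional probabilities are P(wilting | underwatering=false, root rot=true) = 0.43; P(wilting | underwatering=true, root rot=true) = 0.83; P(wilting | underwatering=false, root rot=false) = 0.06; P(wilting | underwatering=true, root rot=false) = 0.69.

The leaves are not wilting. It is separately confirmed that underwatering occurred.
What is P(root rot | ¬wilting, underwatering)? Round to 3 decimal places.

P(¬wilting | underwatering) = 0.31·0.46 + 0.17·0.54 = 0.142600 + 0.091800 = 0.234400
The root rot-present share is 0.17·0.54 = 0.091800.
Hence the posterior is 0.091800/0.234400 ≈ 0.392.

P(root rot | ¬wilting, underwatering) ≈ 0.392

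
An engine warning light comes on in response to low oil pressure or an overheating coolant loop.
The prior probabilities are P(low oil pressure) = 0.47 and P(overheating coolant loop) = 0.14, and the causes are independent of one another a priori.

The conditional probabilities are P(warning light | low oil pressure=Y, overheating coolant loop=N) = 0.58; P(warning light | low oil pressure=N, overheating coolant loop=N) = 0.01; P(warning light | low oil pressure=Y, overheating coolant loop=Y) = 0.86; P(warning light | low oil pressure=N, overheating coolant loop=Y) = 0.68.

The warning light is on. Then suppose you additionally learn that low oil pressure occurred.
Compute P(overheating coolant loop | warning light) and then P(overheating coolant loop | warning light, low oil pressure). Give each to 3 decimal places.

P(overheating coolant loop | warning light) ≈ 0.309; P(overheating coolant loop | warning light, low oil pressure) ≈ 0.194

Weight on overheating coolant loop=true, given the evidence: 0.050456 + 0.056588 = 0.107044
The normalizing constant is 0.01×0.53×0.86 + 0.68×0.53×0.14 + 0.58×0.47×0.86 + 0.86×0.47×0.14 = 0.346038
P(overheating coolant loop | warning light) = 0.107044/0.346038 ≈ 0.309

Now condition on the additional information:
By total probability over both values of overheating coolant loop:
  P(warning light | low oil pressure) = 0.58×0.86 + 0.86×0.14
        = 0.498800 + 0.120400 = 0.619200
Keeping only the overheating coolant loop-present terms gives 0.120400, so
  P(overheating coolant loop | warning light, low oil pressure) = 0.120400 / 0.619200 ≈ 0.194
This is intercausal reasoning (explaining away): once low oil pressure accounts for the warning light, overheating coolant loop becomes less likely.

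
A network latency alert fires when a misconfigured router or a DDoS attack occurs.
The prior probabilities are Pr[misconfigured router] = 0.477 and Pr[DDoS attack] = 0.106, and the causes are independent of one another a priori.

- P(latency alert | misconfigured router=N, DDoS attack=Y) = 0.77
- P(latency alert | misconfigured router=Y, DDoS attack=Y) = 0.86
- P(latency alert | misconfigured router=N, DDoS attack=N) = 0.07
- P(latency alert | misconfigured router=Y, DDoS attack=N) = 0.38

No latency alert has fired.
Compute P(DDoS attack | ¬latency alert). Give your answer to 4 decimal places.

P(DDoS attack | ¬latency alert) ≈ 0.0276

P(¬latency alert) = 0.93·0.523·0.894 + 0.23·0.523·0.106 + 0.62·0.477·0.894 + 0.14·0.477·0.106 = 0.434833 + 0.012751 + 0.264392 + 0.007079 = 0.719055
Restricting to configurations with DDoS attack present: 0.012751 + 0.007079 = 0.019830.
P(DDoS attack | ¬latency alert) = 0.019830 / 0.719055 ≈ 0.0276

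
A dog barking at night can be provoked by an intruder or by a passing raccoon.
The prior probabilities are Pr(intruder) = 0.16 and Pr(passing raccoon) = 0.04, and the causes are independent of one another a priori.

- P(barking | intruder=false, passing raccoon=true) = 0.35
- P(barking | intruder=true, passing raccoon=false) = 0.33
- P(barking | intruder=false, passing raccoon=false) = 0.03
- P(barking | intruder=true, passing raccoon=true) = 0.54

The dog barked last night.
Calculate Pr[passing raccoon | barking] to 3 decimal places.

Numerator (weight on configurations with passing raccoon): 0.011760 + 0.003456 = 0.015216
Normalizer over all consistent configurations: 0.03×0.84×0.96 + 0.35×0.84×0.04 + 0.33×0.16×0.96 + 0.54×0.16×0.04 = 0.090096
Posterior = 0.015216 / 0.090096 ≈ 0.169

Pr[passing raccoon | barking] ≈ 0.169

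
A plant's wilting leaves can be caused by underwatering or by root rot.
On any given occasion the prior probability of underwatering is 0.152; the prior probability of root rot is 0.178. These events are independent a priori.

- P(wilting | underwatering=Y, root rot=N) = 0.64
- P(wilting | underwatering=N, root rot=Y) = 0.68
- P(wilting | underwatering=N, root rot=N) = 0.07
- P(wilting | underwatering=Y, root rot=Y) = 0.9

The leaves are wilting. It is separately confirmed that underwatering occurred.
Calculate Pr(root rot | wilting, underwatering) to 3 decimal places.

Pr(root rot | wilting, underwatering) ≈ 0.233

By total probability over both values of root rot:
  P(wilting | underwatering) = 0.64×0.822 + 0.9×0.178
        = 0.526080 + 0.160200 = 0.686280
The terms with root rot present sum to 0.160200, so
  P(root rot | wilting, underwatering) = 0.160200 / 0.686280 ≈ 0.233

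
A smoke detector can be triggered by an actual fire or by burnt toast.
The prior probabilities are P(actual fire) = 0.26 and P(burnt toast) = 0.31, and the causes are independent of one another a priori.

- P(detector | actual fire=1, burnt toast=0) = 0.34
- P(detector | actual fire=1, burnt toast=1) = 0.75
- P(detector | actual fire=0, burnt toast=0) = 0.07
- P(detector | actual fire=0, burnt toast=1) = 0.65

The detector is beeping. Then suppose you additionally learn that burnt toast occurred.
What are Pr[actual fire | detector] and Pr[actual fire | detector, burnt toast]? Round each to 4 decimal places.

P(detector) = 0.07*0.74*0.69 + 0.65*0.74*0.31 + 0.34*0.26*0.69 + 0.75*0.26*0.31 = 0.035742 + 0.149110 + 0.060996 + 0.060450 = 0.306298
The actual fire-present share is 0.060996 + 0.060450 = 0.121446.
Hence the posterior is 0.121446/0.306298 ≈ 0.3965.

Now condition on the additional information:
Enumerate both values of actual fire and weight by the priors:
  P(detector | burnt toast) = 0.65·0.74 + 0.75·0.26
        = 0.481000 + 0.195000 = 0.676000
Keeping only the actual fire-present terms gives 0.195000, so
  P(actual fire | detector, burnt toast) = 0.195000 / 0.676000 ≈ 0.2885
Conditioning on burnt toast lowers the posterior on actual fire: the classic explaining-away effect in a common-effect structure.

Pr[actual fire | detector] ≈ 0.3965; Pr[actual fire | detector, burnt toast] ≈ 0.2885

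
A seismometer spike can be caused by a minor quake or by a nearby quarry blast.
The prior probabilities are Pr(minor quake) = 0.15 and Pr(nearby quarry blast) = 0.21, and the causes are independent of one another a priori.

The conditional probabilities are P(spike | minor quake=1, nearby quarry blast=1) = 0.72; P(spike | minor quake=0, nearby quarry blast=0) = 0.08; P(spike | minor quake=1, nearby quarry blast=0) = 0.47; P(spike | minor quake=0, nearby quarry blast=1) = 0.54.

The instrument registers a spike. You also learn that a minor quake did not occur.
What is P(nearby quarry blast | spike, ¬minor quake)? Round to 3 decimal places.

P(nearby quarry blast | spike, ¬minor quake) ≈ 0.642

Numerator (weight on configurations with nearby quarry blast): 0.54*0.21 = 0.113400
Denominator P(spike | ¬minor quake): 0.08*0.79 + 0.54*0.21 = 0.176600
Posterior = 0.113400 / 0.176600 ≈ 0.642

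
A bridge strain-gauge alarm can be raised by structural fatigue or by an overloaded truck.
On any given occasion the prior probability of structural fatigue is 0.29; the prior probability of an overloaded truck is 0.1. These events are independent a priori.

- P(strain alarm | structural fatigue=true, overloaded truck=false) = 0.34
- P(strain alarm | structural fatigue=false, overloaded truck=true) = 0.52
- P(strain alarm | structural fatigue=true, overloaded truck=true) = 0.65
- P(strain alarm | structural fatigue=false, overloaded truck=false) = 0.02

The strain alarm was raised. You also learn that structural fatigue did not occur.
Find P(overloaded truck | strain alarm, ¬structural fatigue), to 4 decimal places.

P(overloaded truck | strain alarm, ¬structural fatigue) ≈ 0.7429

For the numerator, keep only overloaded truck=true terms: 0.52·0.1 = 0.052000
Denominator P(strain alarm | ¬structural fatigue): 0.02·0.9 + 0.52·0.1 = 0.070000
Posterior = 0.052000 / 0.070000 ≈ 0.7429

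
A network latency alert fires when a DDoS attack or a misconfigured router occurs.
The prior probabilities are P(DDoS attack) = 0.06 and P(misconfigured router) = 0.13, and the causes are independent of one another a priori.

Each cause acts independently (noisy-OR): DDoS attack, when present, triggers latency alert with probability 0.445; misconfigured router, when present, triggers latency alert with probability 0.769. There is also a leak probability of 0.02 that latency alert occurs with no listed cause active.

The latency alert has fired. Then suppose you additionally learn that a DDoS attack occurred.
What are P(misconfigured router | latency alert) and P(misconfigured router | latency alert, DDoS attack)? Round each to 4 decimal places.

P(misconfigured router | latency alert) ≈ 0.7162; P(misconfigured router | latency alert, DDoS attack) ≈ 0.2227

Under noisy-OR, P(latency alert | causes) = 1 − (1−0.02)·∏(1−qᵢ) over the active causes.
By total probability over the 4 (DDoS attack, misconfigured router) configurations:
  P(latency alert) = 0.02×0.94×0.87 + 0.77362×0.94×0.13 + 0.4561×0.06×0.87 + 0.874359×0.06×0.13
        = 0.016356 + 0.094536 + 0.023808 + 0.006820 = 0.141520
Keeping only the misconfigured router-present terms gives 0.101356, so
  P(misconfigured router | latency alert) = 0.101356 / 0.141520 ≈ 0.7162

Now also conditioning on DDoS attack=true:
Numerator (weight on configurations with misconfigured router): 0.874359×0.13 = 0.113667
Denominator P(latency alert | DDoS attack): 0.4561×0.87 + 0.874359×0.13 = 0.510474
P(misconfigured router | latency alert, DDoS attack) = 0.113667/0.510474 ≈ 0.2227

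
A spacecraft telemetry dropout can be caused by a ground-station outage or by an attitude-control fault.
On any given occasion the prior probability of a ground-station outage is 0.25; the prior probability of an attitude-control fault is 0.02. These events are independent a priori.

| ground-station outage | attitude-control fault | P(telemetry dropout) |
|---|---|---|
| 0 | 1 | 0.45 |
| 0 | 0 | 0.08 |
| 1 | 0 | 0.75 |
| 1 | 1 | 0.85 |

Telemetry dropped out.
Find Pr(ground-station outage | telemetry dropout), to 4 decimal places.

Pr(ground-station outage | telemetry dropout) ≈ 0.7415

Sum P(telemetry dropout|·) weighted by the priors over the 4 (ground-station outage, attitude-control fault) configurations:
  P(telemetry dropout) = 0.08×0.75×0.98 + 0.45×0.75×0.02 + 0.75×0.25×0.98 + 0.85×0.25×0.02
        = 0.058800 + 0.006750 + 0.183750 + 0.004250 = 0.253550
Configurations with ground-station outage contribute 0.188000, so
  P(ground-station outage | telemetry dropout) = 0.188000 / 0.253550 ≈ 0.7415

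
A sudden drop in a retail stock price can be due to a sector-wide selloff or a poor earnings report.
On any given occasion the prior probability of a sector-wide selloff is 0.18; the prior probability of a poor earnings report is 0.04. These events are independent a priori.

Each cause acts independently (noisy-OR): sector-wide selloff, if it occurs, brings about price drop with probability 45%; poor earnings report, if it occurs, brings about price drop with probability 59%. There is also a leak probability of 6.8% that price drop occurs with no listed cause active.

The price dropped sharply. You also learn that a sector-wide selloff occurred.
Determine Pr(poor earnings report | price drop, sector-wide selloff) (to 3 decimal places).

Under noisy-OR, P(price drop | causes) = 1 − (1−0.068)·∏(1−qᵢ) over the active causes.
P(price drop | sector-wide selloff) = 0.4874×0.96 + 0.789834×0.04 = 0.467904 + 0.031593 = 0.499497
The poor earnings report-present share is 0.789834×0.04 = 0.031593.
So P(poor earnings report | price drop, sector-wide selloff) = 0.031593/0.499497 ≈ 0.063.

Pr(poor earnings report | price drop, sector-wide selloff) ≈ 0.063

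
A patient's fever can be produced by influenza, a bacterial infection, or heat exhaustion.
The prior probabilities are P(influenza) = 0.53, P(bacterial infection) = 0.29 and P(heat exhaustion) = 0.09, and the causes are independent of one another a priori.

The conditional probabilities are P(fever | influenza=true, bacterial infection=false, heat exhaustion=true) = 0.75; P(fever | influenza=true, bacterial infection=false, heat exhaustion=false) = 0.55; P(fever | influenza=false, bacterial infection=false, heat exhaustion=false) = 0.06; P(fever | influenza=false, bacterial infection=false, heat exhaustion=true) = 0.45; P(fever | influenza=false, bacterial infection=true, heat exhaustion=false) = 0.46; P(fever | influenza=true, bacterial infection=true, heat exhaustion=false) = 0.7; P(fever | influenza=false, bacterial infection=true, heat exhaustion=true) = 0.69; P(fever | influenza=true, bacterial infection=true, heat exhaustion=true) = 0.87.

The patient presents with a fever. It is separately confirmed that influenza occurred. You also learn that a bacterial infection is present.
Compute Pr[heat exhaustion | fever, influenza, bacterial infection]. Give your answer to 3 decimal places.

Pr[heat exhaustion | fever, influenza, bacterial infection] ≈ 0.109

For the numerator, keep only heat exhaustion=true terms: 0.87×0.09 = 0.078300
Normalizer over all consistent configurations: 0.7×0.91 + 0.87×0.09 = 0.715300
Posterior = 0.078300 / 0.715300 ≈ 0.109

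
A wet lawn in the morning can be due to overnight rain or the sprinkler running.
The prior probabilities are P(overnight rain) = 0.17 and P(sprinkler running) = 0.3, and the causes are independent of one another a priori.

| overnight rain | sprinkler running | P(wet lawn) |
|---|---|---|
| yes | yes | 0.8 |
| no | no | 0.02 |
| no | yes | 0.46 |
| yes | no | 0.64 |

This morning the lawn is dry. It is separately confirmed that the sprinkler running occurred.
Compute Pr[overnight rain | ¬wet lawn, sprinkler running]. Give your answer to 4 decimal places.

Pr[overnight rain | ¬wet lawn, sprinkler running] ≈ 0.0705

Numerator (weight on configurations with overnight rain): 0.2×0.17 = 0.034000
The normalizing constant is 0.54×0.83 + 0.2×0.17 = 0.482200
Posterior = 0.034000 / 0.482200 ≈ 0.0705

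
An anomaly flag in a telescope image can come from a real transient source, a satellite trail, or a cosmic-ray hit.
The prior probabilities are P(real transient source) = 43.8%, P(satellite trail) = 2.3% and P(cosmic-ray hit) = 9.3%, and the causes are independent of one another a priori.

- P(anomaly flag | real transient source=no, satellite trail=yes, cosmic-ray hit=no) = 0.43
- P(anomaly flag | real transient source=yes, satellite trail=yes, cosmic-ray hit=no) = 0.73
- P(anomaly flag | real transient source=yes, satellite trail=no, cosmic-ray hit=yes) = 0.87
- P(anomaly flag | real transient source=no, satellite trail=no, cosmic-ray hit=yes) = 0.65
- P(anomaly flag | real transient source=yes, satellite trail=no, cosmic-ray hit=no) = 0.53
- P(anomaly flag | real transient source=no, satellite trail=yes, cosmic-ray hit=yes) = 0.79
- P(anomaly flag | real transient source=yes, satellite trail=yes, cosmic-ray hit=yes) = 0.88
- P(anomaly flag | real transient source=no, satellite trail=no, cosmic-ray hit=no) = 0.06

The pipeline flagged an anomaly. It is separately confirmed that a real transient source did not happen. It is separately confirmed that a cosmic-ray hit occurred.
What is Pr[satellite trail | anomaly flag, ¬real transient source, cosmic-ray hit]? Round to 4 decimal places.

Numerator (weight on configurations with satellite trail): 0.79·0.023 = 0.018170
Denominator P(anomaly flag | ¬real transient source, cosmic-ray hit): 0.65·0.977 + 0.79·0.023 = 0.653220
Posterior = 0.018170 / 0.653220 ≈ 0.0278

Pr[satellite trail | anomaly flag, ¬real transient source, cosmic-ray hit] ≈ 0.0278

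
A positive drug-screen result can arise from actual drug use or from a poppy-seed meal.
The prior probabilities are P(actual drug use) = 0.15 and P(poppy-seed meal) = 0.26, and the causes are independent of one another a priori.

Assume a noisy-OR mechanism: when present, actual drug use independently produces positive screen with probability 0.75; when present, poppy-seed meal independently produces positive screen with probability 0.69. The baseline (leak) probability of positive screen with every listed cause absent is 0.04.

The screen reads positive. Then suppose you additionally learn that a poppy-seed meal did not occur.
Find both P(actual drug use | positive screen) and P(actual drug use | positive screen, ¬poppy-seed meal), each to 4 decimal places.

Under noisy-OR, P(positive screen | causes) = 1 − (1−0.04)·∏(1−qᵢ) over the active causes.
By total probability over the 4 (actual drug use, poppy-seed meal) configurations:
  P(positive screen) = 0.04*0.85*0.74 + 0.7024*0.85*0.26 + 0.76*0.15*0.74 + 0.9256*0.15*0.26
        = 0.025160 + 0.155230 + 0.084360 + 0.036098 = 0.300848
The terms with actual drug use present sum to 0.120458, so
  P(actual drug use | positive screen) = 0.120458 / 0.300848 ≈ 0.4004

Now also conditioning on poppy-seed meal≠true:
Numerator (weight on configurations with actual drug use): 0.76·0.15 = 0.114000
Denominator P(positive screen | ¬poppy-seed meal): 0.04·0.85 + 0.76·0.15 = 0.148000
P(actual drug use | positive screen, ¬poppy-seed meal) = 0.114000/0.148000 ≈ 0.7703
Ruling out poppy-seed meal raises the posterior on actual drug use — the flip side of explaining away.

P(actual drug use | positive screen) ≈ 0.4004; P(actual drug use | positive screen, ¬poppy-seed meal) ≈ 0.7703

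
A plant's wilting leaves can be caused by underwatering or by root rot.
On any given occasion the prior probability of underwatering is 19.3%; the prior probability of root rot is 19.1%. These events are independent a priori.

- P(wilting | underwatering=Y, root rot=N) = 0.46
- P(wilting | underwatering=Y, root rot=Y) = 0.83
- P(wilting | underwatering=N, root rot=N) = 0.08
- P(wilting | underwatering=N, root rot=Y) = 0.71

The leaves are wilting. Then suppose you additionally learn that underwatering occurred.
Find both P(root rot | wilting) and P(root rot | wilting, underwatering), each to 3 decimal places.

P(root rot | wilting) ≈ 0.530; P(root rot | wilting, underwatering) ≈ 0.299

For the numerator, keep only root rot=true terms: 0.109437 + 0.030596 = 0.140033
Normalizer over all consistent configurations: 0.08*0.807*0.809 + 0.71*0.807*0.191 + 0.46*0.193*0.809 + 0.83*0.193*0.191 = 0.264085
Posterior = 0.140033 / 0.264085 ≈ 0.530

Now condition on the additional information:
P(wilting | underwatering) = 0.46*0.809 + 0.83*0.191 = 0.372140 + 0.158530 = 0.530670
Of this, 0.158530 comes from 0.83*0.191 (the root rot=true cases).
Hence the posterior is 0.158530/0.530670 ≈ 0.299.
Conditioning on underwatering lowers the posterior on root rot: the classic explaining-away effect in a common-effect structure.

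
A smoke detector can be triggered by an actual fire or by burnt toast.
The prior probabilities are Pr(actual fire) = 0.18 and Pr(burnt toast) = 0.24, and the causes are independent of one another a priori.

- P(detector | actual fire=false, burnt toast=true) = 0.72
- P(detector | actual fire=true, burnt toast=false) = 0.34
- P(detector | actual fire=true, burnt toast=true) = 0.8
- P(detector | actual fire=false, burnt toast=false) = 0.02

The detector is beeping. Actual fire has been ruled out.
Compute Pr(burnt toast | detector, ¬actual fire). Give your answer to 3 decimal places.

Numerator (weight on configurations with burnt toast): 0.72×0.24 = 0.172800
The normalizing constant is 0.02×0.76 + 0.72×0.24 = 0.188000
Posterior = 0.172800 / 0.188000 ≈ 0.919

Pr(burnt toast | detector, ¬actual fire) ≈ 0.919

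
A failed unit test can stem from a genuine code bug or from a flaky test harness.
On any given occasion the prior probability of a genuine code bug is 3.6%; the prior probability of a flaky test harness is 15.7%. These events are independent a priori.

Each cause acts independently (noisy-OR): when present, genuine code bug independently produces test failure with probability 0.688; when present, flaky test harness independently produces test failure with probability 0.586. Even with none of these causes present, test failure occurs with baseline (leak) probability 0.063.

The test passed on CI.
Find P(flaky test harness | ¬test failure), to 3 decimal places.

P(flaky test harness | ¬test failure) ≈ 0.072

Under noisy-OR, P(test failure | causes) = 1 − (1−0.063)·∏(1−qᵢ) over the active causes.
By total probability over the 4 (genuine code bug, flaky test harness) configurations:
  P(¬test failure) = 0.937*0.964*0.843 + 0.387918*0.964*0.157 + 0.292344*0.036*0.843 + 0.12103*0.036*0.157
        = 0.761455 + 0.058711 + 0.008872 + 0.000684 = 0.829722
Keeping only the flaky test harness-present terms gives 0.059395, so
  P(flaky test harness | ¬test failure) = 0.059395 / 0.829722 ≈ 0.072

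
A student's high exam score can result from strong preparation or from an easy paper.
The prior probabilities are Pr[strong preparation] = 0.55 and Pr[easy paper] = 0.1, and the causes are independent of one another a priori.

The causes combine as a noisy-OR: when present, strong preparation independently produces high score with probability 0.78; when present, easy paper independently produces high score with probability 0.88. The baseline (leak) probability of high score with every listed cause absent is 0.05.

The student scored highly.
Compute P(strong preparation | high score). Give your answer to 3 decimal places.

P(strong preparation | high score) ≈ 0.881

Under noisy-OR, P(high score | causes) = 1 − (1−0.05)·∏(1−qᵢ) over the active causes.
Weight on strong preparation=true, given the evidence: 0.391545 + 0.053621 = 0.445166
The normalizing constant is 0.05*0.45*0.9 + 0.886*0.45*0.1 + 0.791*0.55*0.9 + 0.97492*0.55*0.1 = 0.505286
Posterior = 0.445166 / 0.505286 ≈ 0.881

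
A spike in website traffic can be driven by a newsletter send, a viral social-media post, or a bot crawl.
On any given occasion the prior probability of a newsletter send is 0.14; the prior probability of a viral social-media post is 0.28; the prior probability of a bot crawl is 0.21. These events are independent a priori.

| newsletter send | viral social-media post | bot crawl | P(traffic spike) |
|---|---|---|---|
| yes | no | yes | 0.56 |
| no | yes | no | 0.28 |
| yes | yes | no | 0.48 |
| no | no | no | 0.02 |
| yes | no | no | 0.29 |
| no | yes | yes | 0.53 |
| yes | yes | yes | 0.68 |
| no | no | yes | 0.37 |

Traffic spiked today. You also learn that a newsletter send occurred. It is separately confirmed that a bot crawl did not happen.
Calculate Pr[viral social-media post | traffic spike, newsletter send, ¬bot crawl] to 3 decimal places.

Pr[viral social-media post | traffic spike, newsletter send, ¬bot crawl] ≈ 0.392

P(traffic spike | newsletter send, ¬bot crawl) = 0.29*0.72 + 0.48*0.28 = 0.208800 + 0.134400 = 0.343200
Of this, 0.134400 comes from 0.48*0.28 (the viral social-media post=true cases).
So P(viral social-media post | traffic spike, newsletter send, ¬bot crawl) = 0.134400/0.343200 ≈ 0.392.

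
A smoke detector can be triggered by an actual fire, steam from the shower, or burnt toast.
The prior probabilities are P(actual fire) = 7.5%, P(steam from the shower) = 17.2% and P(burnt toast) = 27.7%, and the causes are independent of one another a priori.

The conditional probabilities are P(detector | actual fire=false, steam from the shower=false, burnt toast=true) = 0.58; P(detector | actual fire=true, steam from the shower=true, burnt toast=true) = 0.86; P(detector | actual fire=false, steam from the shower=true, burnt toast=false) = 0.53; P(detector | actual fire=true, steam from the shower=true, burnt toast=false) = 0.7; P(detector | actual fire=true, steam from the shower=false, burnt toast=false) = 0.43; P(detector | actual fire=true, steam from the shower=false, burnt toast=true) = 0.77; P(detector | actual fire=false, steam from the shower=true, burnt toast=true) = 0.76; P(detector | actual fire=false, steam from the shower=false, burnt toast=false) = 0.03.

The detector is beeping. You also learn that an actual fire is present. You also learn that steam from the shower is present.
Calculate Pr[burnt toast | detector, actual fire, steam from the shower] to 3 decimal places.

P(detector | actual fire, steam from the shower) = 0.7·0.723 + 0.86·0.277 = 0.506100 + 0.238220 = 0.744320
Restricting to configurations with burnt toast present: 0.86·0.277 = 0.238220.
P(burnt toast | detector, actual fire, steam from the shower) = 0.238220 / 0.744320 ≈ 0.320

Pr[burnt toast | detector, actual fire, steam from the shower] ≈ 0.320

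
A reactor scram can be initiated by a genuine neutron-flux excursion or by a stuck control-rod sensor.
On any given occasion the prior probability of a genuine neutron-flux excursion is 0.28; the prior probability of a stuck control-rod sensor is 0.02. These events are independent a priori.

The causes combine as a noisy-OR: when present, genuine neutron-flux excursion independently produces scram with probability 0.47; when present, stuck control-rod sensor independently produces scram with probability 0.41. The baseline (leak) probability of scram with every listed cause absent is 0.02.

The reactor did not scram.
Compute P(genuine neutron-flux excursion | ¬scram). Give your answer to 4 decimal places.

P(genuine neutron-flux excursion | ¬scram) ≈ 0.1709

Under noisy-OR, P(scram | causes) = 1 − (1−0.02)·∏(1−qᵢ) over the active causes.
For the numerator, keep only genuine neutron-flux excursion=true terms: 0.142523 + 0.001716 = 0.144239
Denominator P(¬scram): 0.98·0.72·0.98 + 0.5782·0.72·0.02 + 0.5194·0.28·0.98 + 0.306446·0.28·0.02 = 0.844053
Posterior = 0.144239 / 0.844053 ≈ 0.1709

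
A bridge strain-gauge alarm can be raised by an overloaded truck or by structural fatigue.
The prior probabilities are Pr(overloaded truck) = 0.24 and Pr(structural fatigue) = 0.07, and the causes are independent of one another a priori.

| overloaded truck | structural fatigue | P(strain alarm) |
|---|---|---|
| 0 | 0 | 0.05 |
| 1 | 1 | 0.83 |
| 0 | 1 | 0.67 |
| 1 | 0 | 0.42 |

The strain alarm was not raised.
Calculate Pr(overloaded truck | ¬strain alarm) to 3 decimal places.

Pr(overloaded truck | ¬strain alarm) ≈ 0.161

For the numerator, keep only overloaded truck=true terms: 0.129456 + 0.002856 = 0.132312
Normalizer over all consistent configurations: 0.95·0.76·0.93 + 0.33·0.76·0.07 + 0.58·0.24·0.93 + 0.17·0.24·0.07 = 0.821328
Posterior = 0.132312 / 0.821328 ≈ 0.161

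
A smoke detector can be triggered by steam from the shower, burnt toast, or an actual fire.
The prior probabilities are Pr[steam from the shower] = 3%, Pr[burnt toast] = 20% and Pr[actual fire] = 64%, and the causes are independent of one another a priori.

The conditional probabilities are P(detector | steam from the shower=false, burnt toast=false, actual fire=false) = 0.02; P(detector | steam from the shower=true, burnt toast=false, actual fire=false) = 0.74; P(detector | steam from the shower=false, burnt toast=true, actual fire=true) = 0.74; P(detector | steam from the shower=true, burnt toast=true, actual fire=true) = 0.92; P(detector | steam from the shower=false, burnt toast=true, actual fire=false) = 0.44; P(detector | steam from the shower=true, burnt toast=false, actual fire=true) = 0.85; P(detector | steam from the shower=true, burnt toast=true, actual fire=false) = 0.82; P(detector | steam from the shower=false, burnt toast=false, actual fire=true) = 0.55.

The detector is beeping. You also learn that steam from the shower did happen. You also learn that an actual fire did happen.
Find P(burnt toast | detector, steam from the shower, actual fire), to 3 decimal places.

P(burnt toast | detector, steam from the shower, actual fire) ≈ 0.213

P(detector | steam from the shower, actual fire) = 0.85·0.8 + 0.92·0.2 = 0.680000 + 0.184000 = 0.864000
The burnt toast-present share is 0.92·0.2 = 0.184000.
Hence the posterior is 0.184000/0.864000 ≈ 0.213.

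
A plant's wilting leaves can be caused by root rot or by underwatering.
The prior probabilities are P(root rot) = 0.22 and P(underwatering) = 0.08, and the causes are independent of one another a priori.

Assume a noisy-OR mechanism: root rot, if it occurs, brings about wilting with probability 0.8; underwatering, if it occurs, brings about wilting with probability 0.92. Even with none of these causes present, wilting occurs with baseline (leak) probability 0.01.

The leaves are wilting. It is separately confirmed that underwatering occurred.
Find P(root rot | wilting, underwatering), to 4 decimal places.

P(root rot | wilting, underwatering) ≈ 0.2316

Under noisy-OR, P(wilting | causes) = 1 − (1−0.01)·∏(1−qᵢ) over the active causes.
Weight on root rot=true, given the evidence: 0.98416×0.22 = 0.216515
The normalizing constant is 0.9208×0.78 + 0.98416×0.22 = 0.934739
P(root rot | wilting, underwatering) = 0.216515/0.934739 ≈ 0.2316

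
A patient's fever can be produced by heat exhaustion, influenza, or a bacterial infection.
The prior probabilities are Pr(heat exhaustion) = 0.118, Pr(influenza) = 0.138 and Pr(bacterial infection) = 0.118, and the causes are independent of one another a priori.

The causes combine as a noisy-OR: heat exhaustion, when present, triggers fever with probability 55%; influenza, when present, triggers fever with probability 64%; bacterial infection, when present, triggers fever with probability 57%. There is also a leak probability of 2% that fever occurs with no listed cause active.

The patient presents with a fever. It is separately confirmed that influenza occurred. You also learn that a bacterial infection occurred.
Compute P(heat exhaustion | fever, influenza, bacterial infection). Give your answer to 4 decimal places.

P(heat exhaustion | fever, influenza, bacterial infection) ≈ 0.1281

Under noisy-OR, P(fever | causes) = 1 − (1−0.02)·∏(1−qᵢ) over the active causes.
For the numerator, keep only heat exhaustion=true terms: 0.931733×0.118 = 0.109944
Normalizer over all consistent configurations: 0.848296×0.882 + 0.931733×0.118 = 0.858141
P(heat exhaustion | fever, influenza, bacterial infection) = 0.109944/0.858141 ≈ 0.1281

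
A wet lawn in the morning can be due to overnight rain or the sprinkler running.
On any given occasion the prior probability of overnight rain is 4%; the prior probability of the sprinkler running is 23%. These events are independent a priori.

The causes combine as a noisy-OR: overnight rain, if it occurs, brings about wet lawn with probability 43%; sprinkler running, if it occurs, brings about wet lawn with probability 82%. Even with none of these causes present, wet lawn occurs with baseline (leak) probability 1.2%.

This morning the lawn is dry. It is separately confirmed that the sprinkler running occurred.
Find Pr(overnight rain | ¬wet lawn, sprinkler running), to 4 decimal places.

Under noisy-OR, P(wet lawn | causes) = 1 − (1−0.012)·∏(1−qᵢ) over the active causes.
By total probability over both values of overnight rain:
  P(¬wet lawn | sprinkler running) = 0.17784×0.96 + 0.101369×0.04
        = 0.170726 + 0.004055 = 0.174781
Keeping only the overnight rain-present terms gives 0.004055, so
  P(overnight rain | ¬wet lawn, sprinkler running) = 0.004055 / 0.174781 ≈ 0.0232

Pr(overnight rain | ¬wet lawn, sprinkler running) ≈ 0.0232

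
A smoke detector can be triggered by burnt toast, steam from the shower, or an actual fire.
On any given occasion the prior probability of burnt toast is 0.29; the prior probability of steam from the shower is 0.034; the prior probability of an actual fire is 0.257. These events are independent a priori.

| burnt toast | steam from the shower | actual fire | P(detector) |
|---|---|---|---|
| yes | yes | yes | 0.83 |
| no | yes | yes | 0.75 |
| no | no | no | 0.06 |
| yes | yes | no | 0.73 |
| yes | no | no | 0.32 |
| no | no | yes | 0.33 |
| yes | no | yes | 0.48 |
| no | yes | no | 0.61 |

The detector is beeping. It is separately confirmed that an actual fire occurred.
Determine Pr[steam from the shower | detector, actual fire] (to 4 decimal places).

Numerator (weight on configurations with steam from the shower): 0.018105 + 0.008184 = 0.026289
The normalizing constant is 0.33·0.71·0.966 + 0.75·0.71·0.034 + 0.48·0.29·0.966 + 0.83·0.29·0.034 = 0.387090
P(steam from the shower | detector, actual fire) = 0.026289/0.387090 ≈ 0.0679

Pr[steam from the shower | detector, actual fire] ≈ 0.0679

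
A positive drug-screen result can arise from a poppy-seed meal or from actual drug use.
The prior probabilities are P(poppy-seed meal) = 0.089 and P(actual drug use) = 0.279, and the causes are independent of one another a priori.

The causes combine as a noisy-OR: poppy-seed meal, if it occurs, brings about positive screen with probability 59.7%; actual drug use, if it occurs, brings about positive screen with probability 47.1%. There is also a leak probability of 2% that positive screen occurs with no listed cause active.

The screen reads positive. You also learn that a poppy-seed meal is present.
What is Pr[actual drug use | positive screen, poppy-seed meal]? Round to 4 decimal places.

Pr[actual drug use | positive screen, poppy-seed meal] ≈ 0.3360

Under noisy-OR, P(positive screen | causes) = 1 − (1−0.02)·∏(1−qᵢ) over the active causes.
Enumerate both values of actual drug use and weight by the priors:
  P(positive screen | poppy-seed meal) = 0.60506·0.721 + 0.791077·0.279
        = 0.436248 + 0.220710 = 0.656958
The terms with actual drug use present sum to 0.220710, so
  P(actual drug use | positive screen, poppy-seed meal) = 0.220710 / 0.656958 ≈ 0.3360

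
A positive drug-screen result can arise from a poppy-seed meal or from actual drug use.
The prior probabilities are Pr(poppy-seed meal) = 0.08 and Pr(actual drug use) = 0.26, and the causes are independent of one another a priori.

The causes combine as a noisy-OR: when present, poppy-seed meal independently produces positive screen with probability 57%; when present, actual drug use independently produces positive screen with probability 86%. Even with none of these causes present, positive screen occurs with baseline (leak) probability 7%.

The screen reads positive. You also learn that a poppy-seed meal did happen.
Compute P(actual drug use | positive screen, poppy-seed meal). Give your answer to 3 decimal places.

P(actual drug use | positive screen, poppy-seed meal) ≈ 0.356

Under noisy-OR, P(positive screen | causes) = 1 − (1−0.07)·∏(1−qᵢ) over the active causes.
Enumerate both values of actual drug use and weight by the priors:
  P(positive screen | poppy-seed meal) = 0.6001·0.74 + 0.944014·0.26
        = 0.444074 + 0.245444 = 0.689518
The terms with actual drug use present sum to 0.245444, so
  P(actual drug use | positive screen, poppy-seed meal) = 0.245444 / 0.689518 ≈ 0.356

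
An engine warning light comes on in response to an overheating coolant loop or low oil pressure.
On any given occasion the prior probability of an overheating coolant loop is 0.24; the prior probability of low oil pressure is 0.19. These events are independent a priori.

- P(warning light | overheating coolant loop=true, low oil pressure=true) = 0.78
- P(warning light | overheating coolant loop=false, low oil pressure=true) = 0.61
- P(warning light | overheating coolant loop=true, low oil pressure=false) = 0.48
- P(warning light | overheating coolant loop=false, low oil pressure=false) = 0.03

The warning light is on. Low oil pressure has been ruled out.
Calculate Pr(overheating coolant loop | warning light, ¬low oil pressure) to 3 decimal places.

Pr(overheating coolant loop | warning light, ¬low oil pressure) ≈ 0.835

Enumerate both values of overheating coolant loop and weight by the priors:
  P(warning light | ¬low oil pressure) = 0.03·0.76 + 0.48·0.24
        = 0.022800 + 0.115200 = 0.138000
Keeping only the overheating coolant loop-present terms gives 0.115200, so
  P(overheating coolant loop | warning light, ¬low oil pressure) = 0.115200 / 0.138000 ≈ 0.835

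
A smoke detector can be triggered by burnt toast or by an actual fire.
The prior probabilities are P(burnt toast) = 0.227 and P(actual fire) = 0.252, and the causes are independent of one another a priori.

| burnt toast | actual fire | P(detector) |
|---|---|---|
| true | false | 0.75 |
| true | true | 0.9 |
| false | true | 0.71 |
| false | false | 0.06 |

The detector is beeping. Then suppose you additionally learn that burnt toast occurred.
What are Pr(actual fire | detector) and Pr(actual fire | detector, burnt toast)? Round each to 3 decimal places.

Pr(actual fire | detector) ≈ 0.539; Pr(actual fire | detector, burnt toast) ≈ 0.288

By total probability over the 4 (burnt toast, actual fire) configurations:
  P(detector) = 0.06·0.773·0.748 + 0.71·0.773·0.252 + 0.75·0.227·0.748 + 0.9·0.227·0.252
        = 0.034692 + 0.138305 + 0.127347 + 0.051484 = 0.351828
The terms with actual fire present sum to 0.189789, so
  P(actual fire | detector) = 0.189789 / 0.351828 ≈ 0.539

Now also conditioning on burnt toast=true:
Enumerate both values of actual fire and weight by the priors:
  P(detector | burnt toast) = 0.75·0.748 + 0.9·0.252
        = 0.561000 + 0.226800 = 0.787800
Keeping only the actual fire-present terms gives 0.226800, so
  P(actual fire | detector, burnt toast) = 0.226800 / 0.787800 ≈ 0.288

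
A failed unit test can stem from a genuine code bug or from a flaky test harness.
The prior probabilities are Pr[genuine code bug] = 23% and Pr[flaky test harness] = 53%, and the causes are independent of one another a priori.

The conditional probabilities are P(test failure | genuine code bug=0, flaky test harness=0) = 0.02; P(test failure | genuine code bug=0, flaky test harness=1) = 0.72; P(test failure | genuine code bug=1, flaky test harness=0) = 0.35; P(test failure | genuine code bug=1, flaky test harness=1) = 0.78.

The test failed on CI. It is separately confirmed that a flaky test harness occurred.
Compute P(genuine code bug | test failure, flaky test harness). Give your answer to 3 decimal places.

P(genuine code bug | test failure, flaky test harness) ≈ 0.244

P(test failure | flaky test harness) = 0.72×0.77 + 0.78×0.23 = 0.554400 + 0.179400 = 0.733800
The genuine code bug-present share is 0.78×0.23 = 0.179400.
So P(genuine code bug | test failure, flaky test harness) = 0.179400/0.733800 ≈ 0.244.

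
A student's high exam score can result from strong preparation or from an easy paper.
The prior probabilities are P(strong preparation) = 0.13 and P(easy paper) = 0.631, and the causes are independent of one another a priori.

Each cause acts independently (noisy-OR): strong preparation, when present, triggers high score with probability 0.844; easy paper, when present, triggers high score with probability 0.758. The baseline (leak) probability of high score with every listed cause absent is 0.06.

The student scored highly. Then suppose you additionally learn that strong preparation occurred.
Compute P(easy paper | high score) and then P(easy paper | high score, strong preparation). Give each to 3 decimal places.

P(easy paper | high score) ≈ 0.893; P(easy paper | high score, strong preparation) ≈ 0.659

Under noisy-OR, P(high score | causes) = 1 − (1−0.06)·∏(1−qᵢ) over the active causes.
Sum P(high score|·) weighted by the priors over the 4 (strong preparation, easy paper) configurations:
  P(high score) = 0.06·0.87·0.369 + 0.77252·0.87·0.631 + 0.85336·0.13·0.369 + 0.964513·0.13·0.631
        = 0.019262 + 0.424090 + 0.040936 + 0.079119 = 0.563407
Configurations with easy paper contribute 0.503209, so
  P(easy paper | high score) = 0.503209 / 0.563407 ≈ 0.893

Now condition on the additional information:
P(high score | strong preparation) = 0.85336×0.369 + 0.964513×0.631 = 0.314890 + 0.608608 = 0.923498
Restricting to configurations with easy paper present: 0.964513×0.631 = 0.608608.
P(easy paper | high score, strong preparation) = 0.608608 / 0.923498 ≈ 0.659
— strong preparation explains away the evidence for easy paper.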